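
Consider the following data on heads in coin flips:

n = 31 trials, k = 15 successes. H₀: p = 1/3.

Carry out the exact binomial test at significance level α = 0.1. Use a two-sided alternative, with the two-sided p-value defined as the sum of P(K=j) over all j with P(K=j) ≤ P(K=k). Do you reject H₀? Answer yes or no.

Exact binomial: n=31, k=15, p₀=1/3=0.3333
P(X=j) = C(n,j)·p₀^j·(1−p₀)^(n−j); p = Σ P(X=j) over j with P(X=j) ≤ P(X=15)
p-value (two-sided) = 0.08662
At α=0.1: p < α → reject H₀

reject H₀: yes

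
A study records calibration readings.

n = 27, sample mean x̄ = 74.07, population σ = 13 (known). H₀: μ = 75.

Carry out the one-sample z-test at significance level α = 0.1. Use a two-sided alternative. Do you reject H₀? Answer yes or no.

SE = σ/√n = 13/√27 = 2.5019
z = (x̄−μ₀)/SE = (74.07−75)/2.5019 = -0.3717
p-value (two-sided) = 0.71010
At α=0.1: p ≥ α → fail to reject H₀

reject H₀: no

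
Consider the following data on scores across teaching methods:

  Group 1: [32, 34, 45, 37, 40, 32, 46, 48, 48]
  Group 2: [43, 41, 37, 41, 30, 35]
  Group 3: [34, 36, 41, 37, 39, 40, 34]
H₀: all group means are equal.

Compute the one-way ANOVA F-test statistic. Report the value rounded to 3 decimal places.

Group means [40.22, 37.83, 37.29], grand mean 38.636
SSB = Σnᵢ(x̄ᵢ−x̄)² = 39.273; SSW = ΣΣ(x−x̄ᵢ)² = 525.817
MSB = 39.273/2 = 19.6367; MSW = 525.817/19 = 27.6746
F = MSB/MSW = 0.7096
df = (2, 19)

test statistic = 0.710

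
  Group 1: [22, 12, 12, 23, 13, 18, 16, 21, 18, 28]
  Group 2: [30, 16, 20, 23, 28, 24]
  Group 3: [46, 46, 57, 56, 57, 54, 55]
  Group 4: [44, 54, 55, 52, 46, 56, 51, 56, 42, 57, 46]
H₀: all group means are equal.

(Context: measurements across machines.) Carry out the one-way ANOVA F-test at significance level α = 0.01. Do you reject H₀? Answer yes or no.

Group means [18.30, 23.50, 53.00, 50.82], grand mean 36.882
SSB = Σnᵢ(x̄ᵢ−x̄)² = 8482.293; SSW = ΣΣ(x−x̄ᵢ)² = 817.236
MSB = 8482.293/3 = 2827.4310; MSW = 817.236/30 = 27.2412
F = MSB/MSW = 103.7924
df = (3, 30)
p-value (upper-tail) = 0.00000
At α=0.01: p < α → reject H₀

reject H₀: yes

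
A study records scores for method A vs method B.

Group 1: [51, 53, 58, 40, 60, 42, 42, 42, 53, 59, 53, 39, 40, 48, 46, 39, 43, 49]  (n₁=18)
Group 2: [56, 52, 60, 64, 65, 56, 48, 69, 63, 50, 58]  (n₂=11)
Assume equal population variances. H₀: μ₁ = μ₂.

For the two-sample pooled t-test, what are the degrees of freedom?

degrees of freedom = 27

df = n₁ + n₂ − 2 = 18 + 11 − 2 = 27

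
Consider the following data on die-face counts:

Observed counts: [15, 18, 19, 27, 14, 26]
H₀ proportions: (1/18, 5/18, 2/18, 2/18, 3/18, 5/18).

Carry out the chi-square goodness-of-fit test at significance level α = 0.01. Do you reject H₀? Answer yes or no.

n = 119; E_i = n·p_i = [6.61, 33.06, 13.22, 13.22, 19.83, 33.06]
χ² = (15−6.61)²/6.61 + (18−33.06)²/33.06 + (19−13.22)²/13.22 + (27−13.22)²/13.22 + (14−19.83)²/19.83 + (26−33.06)²/33.06 = 37.6050
df = 5
p-value (upper-tail) = 0.00000
At α=0.01: p < α → reject H₀

reject H₀: yes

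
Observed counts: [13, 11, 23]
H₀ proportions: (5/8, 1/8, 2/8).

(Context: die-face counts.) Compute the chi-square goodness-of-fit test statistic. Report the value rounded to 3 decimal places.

test statistic = 24.370

n = 47; E_i = n·p_i = [29.38, 5.88, 11.75]
χ² = (13−29.38)²/29.38 + (11−5.88)²/5.88 + (23−11.75)²/11.75 = 24.3702
df = 2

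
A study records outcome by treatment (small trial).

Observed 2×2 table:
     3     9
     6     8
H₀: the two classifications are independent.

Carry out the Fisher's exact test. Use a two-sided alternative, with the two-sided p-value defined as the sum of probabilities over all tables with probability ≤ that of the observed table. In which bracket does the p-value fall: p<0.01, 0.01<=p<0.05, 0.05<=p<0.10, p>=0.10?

p-value bracket: p>=0.10

Margins: r₁=12, r₂=14, c₁=9, c₂=17, n=26
p_obs = C(12,3)·C(14,6)/C(26,9); sum pmf over tables with pmf ≤ p_obs
p-value (two-sided) = 0.42911
→ bracket: p>=0.10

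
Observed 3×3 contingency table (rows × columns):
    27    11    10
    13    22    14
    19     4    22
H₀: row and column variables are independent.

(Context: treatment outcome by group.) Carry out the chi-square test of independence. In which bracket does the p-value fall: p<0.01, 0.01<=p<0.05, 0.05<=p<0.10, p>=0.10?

Row totals [48, 49, 45], col totals [59, 37, 46], n=142
χ² = (27−19.94)²/19.94 + (11−12.51)²/12.51 + (10−15.55)²/15.55 + (13−20.36)²/20.36 + (22−12.77)²/12.77 + (14−15.87)²/15.87 + (19−18.70)²/18.70 + (4−11.73)²/11.73 + (22−14.58)²/14.58 = 23.0901
df = 4
p-value (upper-tail) = 0.00012
→ bracket: p<0.01

p-value bracket: p<0.01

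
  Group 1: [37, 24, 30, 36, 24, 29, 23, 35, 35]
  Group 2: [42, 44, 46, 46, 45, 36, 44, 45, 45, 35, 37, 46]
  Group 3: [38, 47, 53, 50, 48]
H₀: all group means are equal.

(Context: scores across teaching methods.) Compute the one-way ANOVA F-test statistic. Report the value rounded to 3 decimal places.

Group means [30.33, 42.58, 47.20], grand mean 39.231
SSB = Σnᵢ(x̄ᵢ−x̄)² = 1164.899; SSW = ΣΣ(x−x̄ᵢ)² = 571.717
MSB = 1164.899/2 = 582.4494; MSW = 571.717/23 = 24.8572
F = MSB/MSW = 23.4318
df = (2, 23)

test statistic = 23.432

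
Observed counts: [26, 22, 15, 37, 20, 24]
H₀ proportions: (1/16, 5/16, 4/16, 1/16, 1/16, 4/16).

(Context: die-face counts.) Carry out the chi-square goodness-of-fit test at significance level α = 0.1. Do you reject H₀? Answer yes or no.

n = 144; E_i = n·p_i = [9.00, 45.00, 36.00, 9.00, 9.00, 36.00]
χ² = (26−9.00)²/9.00 + (22−45.00)²/45.00 + (15−36.00)²/36.00 + (37−9.00)²/9.00 + (20−9.00)²/9.00 + (24−36.00)²/36.00 = 160.6722
df = 5
p-value (upper-tail) = 0.00000
At α=0.1: p < α → reject H₀

reject H₀: yes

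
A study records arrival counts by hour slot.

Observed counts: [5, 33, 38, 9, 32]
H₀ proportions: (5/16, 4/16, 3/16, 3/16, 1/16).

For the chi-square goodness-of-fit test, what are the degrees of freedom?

df = k − 1 = 5 − 1 = 4

degrees of freedom = 4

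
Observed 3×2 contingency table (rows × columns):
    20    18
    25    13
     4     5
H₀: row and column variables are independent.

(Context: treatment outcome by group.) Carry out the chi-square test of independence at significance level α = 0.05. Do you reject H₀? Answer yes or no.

Row totals [38, 38, 9], col totals [49, 36], n=85
χ² = (20−21.91)²/21.91 + (18−16.09)²/16.09 + (25−21.91)²/21.91 + (13−16.09)²/16.09 + (4−5.19)²/5.19 + (5−3.81)²/3.81 = 2.0659
df = 2
p-value (upper-tail) = 0.35595
At α=0.05: p ≥ α → fail to reject H₀

reject H₀: no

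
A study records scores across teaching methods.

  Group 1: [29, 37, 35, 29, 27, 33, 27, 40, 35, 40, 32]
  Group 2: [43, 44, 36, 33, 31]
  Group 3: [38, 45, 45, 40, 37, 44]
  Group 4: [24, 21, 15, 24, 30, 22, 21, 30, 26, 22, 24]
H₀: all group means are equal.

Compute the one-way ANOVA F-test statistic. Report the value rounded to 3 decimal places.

Group means [33.09, 37.40, 41.50, 23.55], grand mean 32.091
SSB = Σnᵢ(x̄ᵢ−x̄)² = 1486.391; SSW = ΣΣ(x−x̄ᵢ)² = 610.336
MSB = 1486.391/3 = 495.4636; MSW = 610.336/29 = 21.0461
F = MSB/MSW = 23.5418
df = (3, 29)

test statistic = 23.542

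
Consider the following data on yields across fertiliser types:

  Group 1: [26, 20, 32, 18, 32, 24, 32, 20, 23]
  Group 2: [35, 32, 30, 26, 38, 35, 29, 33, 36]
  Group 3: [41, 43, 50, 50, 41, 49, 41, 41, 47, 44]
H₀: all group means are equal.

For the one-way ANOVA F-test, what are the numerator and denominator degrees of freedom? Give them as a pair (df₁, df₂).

degrees of freedom = [2, 25]

k = 3 groups, N = 28 total
df = (k−1, N−k) = (3−1, 28−3) = (2, 25)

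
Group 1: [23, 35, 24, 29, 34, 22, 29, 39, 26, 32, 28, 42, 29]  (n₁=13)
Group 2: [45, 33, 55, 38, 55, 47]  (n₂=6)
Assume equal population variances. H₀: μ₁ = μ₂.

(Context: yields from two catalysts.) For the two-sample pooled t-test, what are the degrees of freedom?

df = n₁ + n₂ − 2 = 13 + 6 − 2 = 17

degrees of freedom = 17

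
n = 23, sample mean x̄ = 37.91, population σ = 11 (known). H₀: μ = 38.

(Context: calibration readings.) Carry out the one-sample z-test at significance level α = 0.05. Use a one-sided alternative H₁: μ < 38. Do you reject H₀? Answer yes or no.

SE = σ/√n = 11/√23 = 2.2937
z = (x̄−μ₀)/SE = (37.91−38)/2.2937 = -0.0392
p-value (one-sided, H₁ less) = 0.48435
At α=0.05: p ≥ α → fail to reject H₀

reject H₀: no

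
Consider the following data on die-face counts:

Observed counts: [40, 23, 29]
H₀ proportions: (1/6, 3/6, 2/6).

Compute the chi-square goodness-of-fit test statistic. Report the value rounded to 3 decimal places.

test statistic = 51.272

n = 92; E_i = n·p_i = [15.33, 46.00, 30.67]
χ² = (40−15.33)²/15.33 + (23−46.00)²/46.00 + (29−30.67)²/30.67 = 51.2717
df = 2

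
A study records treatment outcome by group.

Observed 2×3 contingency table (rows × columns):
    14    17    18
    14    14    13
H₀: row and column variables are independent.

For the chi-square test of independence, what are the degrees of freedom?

df = (r−1)(c−1) = (2−1)·(3−1) = 2

degrees of freedom = 2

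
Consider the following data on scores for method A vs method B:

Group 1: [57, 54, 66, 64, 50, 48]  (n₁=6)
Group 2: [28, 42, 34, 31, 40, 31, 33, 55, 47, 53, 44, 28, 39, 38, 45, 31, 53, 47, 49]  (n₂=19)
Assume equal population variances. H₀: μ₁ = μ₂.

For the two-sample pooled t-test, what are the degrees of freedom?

degrees of freedom = 23

df = n₁ + n₂ − 2 = 6 + 19 − 2 = 23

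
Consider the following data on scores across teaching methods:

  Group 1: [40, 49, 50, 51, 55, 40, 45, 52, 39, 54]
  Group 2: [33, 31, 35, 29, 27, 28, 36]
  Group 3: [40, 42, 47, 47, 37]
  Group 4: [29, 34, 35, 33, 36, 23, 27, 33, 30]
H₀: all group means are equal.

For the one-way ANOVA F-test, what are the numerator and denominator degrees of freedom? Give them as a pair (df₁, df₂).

degrees of freedom = [3, 27]

k = 4 groups, N = 31 total
df = (k−1, N−k) = (4−1, 31−4) = (3, 27)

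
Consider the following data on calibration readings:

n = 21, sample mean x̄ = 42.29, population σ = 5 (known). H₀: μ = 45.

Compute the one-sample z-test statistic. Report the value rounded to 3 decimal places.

test statistic = -2.484

SE = σ/√n = 5/√21 = 1.0911
z = (x̄−μ₀)/SE = (42.29−45)/1.0911 = -2.4838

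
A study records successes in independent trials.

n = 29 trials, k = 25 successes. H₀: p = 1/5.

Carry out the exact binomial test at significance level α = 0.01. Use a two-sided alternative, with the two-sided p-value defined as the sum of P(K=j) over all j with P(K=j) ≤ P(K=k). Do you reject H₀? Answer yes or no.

Exact binomial: n=29, k=25, p₀=1/5=0.2000
P(X=j) = C(n,j)·p₀^j·(1−p₀)^(n−j); p = Σ P(X=j) over j with P(X=j) ≤ P(X=25)
p-value (two-sided) = 0.00000
At α=0.01: p < α → reject H₀

reject H₀: yes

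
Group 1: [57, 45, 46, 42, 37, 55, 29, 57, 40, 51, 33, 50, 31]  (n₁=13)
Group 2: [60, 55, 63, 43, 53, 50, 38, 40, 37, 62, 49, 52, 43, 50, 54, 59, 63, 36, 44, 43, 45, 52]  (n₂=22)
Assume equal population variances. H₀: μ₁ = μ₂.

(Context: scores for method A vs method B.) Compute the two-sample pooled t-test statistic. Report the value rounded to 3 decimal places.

test statistic = -1.753

x̄₁=44.077, s₁=9.716, n₁=13
x̄₂=49.591, s₂=8.550, n₂=22
s_p² = [12·9.716² + 21·8.550²]/33 = 80.8558
SE = √(s_p²·(1/13+1/22)) = 3.1456
t = (44.077−49.591)/3.1456 = -1.7529
df = 33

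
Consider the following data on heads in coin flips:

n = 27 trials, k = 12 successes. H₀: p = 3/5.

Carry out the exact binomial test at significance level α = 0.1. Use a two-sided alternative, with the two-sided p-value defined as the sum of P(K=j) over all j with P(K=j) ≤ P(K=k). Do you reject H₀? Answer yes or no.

reject H₀: no

Exact binomial: n=27, k=12, p₀=3/5=0.6000
P(X=j) = C(n,j)·p₀^j·(1−p₀)^(n−j); p = Σ P(X=j) over j with P(X=j) ≤ P(X=12)
p-value (two-sided) = 0.11642
At α=0.1: p ≥ α → fail to reject H₀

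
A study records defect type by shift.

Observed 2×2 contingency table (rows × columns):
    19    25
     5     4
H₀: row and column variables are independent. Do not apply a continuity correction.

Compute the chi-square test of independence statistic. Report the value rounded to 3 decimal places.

test statistic = 0.462

Row totals [44, 9], col totals [24, 29], n=53
χ² = (19−19.92)²/19.92 + (25−24.08)²/24.08 + (5−4.08)²/4.08 + (4−4.92)²/4.92 = 0.4617
df = 1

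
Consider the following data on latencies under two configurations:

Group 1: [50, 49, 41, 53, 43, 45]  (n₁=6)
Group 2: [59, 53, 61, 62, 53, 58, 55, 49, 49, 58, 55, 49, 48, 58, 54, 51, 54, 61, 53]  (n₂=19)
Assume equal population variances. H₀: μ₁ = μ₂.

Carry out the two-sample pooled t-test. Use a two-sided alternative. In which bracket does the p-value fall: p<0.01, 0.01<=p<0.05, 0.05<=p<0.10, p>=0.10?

x̄₁=46.833, s₁=4.579, n₁=6
x̄₂=54.737, s₂=4.408, n₂=19
s_p² = [5·4.579² + 18·4.408²]/23 = 19.7616
SE = √(s_p²·(1/6+1/19)) = 2.0818
t = (46.833−54.737)/2.0818 = -3.7966
df = 23
p-value (two-sided) = 0.00093
→ bracket: p<0.01

p-value bracket: p<0.01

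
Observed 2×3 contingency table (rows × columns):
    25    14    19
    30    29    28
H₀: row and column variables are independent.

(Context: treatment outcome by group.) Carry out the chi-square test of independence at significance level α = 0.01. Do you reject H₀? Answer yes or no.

Row totals [58, 87], col totals [55, 43, 47], n=145
χ² = (25−22.00)²/22.00 + (14−17.20)²/17.20 + (19−18.80)²/18.80 + (30−33.00)²/33.00 + (29−25.80)²/25.80 + (28−28.20)²/28.20 = 1.6776
df = 2
p-value (upper-tail) = 0.43223
At α=0.01: p ≥ α → fail to reject H₀

reject H₀: no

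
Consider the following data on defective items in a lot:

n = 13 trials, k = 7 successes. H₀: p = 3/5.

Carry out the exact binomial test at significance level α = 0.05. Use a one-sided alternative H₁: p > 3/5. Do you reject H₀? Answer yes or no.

Exact binomial: n=13, k=7, p₀=3/5=0.6000
P(X≥7) from Σ C(n,i)·p₀^i·(1−p₀)^(n−i)
p-value (one-sided, H₁ greater) = 0.77116
At α=0.05: p ≥ α → fail to reject H₀

reject H₀: no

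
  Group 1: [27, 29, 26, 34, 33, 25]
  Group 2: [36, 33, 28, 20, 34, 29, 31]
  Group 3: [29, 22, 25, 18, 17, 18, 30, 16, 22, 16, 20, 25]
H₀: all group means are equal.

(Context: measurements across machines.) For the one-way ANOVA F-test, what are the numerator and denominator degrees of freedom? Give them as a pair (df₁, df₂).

k = 3 groups, N = 25 total
df = (k−1, N−k) = (3−1, 25−3) = (2, 22)

degrees of freedom = [2, 22]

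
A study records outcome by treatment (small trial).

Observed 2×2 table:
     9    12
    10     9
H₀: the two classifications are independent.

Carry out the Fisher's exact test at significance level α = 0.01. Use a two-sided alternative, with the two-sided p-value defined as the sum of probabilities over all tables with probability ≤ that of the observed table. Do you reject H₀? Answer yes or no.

Margins: r₁=21, r₂=19, c₁=19, c₂=21, n=40
p_obs = C(21,9)·C(19,10)/C(40,19); sum pmf over tables with pmf ≤ p_obs
p-value (two-sided) = 0.75181
At α=0.01: p ≥ α → fail to reject H₀

reject H₀: no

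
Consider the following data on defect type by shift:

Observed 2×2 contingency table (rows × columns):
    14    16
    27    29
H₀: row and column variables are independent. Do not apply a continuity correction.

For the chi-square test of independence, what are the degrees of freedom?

df = (r−1)(c−1) = (2−1)·(2−1) = 1

degrees of freedom = 1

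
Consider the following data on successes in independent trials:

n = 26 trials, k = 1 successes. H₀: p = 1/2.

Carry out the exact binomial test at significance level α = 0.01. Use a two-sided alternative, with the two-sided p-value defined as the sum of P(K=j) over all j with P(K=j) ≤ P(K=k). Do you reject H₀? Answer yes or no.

reject H₀: yes

Exact binomial: n=26, k=1, p₀=1/2=0.5000
P(X=j) = C(n,j)·p₀^j·(1−p₀)^(n−j); p = Σ P(X=j) over j with P(X=j) ≤ P(X=1)
p-value (two-sided) = 0.00000
At α=0.01: p < α → reject H₀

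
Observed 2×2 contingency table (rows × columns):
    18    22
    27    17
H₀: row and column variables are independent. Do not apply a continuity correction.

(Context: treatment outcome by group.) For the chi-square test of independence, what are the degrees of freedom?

df = (r−1)(c−1) = (2−1)·(2−1) = 1

degrees of freedom = 1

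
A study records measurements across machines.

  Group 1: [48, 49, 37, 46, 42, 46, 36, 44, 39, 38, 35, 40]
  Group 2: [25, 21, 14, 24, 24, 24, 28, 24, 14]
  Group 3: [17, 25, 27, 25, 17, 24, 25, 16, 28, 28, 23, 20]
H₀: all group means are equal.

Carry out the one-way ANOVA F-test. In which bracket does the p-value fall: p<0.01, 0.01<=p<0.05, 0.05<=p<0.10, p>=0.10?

Group means [41.67, 22.00, 22.92], grand mean 29.485
SSB = Σnᵢ(x̄ᵢ−x̄)² = 2802.659; SSW = ΣΣ(x−x̄ᵢ)² = 657.583
MSB = 2802.659/2 = 1401.3295; MSW = 657.583/30 = 21.9194
F = MSB/MSW = 63.9309
df = (2, 30)
p-value (upper-tail) = 0.00000
→ bracket: p<0.01

p-value bracket: p<0.01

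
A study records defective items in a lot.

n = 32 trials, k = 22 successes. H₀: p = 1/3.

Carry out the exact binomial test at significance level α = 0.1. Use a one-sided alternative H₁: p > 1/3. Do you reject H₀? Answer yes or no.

reject H₀: yes

Exact binomial: n=32, k=22, p₀=1/3=0.3333
P(X≥22) from Σ C(n,i)·p₀^i·(1−p₀)^(n−i)
p-value (one-sided, H₁ greater) = 0.00005
At α=0.1: p < α → reject H₀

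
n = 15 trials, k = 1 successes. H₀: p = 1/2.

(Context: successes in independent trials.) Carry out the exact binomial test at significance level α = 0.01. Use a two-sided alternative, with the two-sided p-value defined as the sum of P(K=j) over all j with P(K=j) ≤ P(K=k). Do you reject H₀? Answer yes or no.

Exact binomial: n=15, k=1, p₀=1/2=0.5000
P(X=j) = C(n,j)·p₀^j·(1−p₀)^(n−j); p = Σ P(X=j) over j with P(X=j) ≤ P(X=1)
p-value (two-sided) = 0.00098
At α=0.01: p < α → reject H₀

reject H₀: yes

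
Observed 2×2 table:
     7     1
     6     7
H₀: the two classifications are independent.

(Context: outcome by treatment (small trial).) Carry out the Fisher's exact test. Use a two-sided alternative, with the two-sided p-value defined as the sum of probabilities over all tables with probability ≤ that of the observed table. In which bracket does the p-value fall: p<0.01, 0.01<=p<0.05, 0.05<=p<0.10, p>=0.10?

p-value bracket: 0.05<=p<0.10

Margins: r₁=8, r₂=13, c₁=13, c₂=8, n=21
p_obs = C(8,7)·C(13,6)/C(21,13); sum pmf over tables with pmf ≤ p_obs
p-value (two-sided) = 0.08504
→ bracket: 0.05<=p<0.10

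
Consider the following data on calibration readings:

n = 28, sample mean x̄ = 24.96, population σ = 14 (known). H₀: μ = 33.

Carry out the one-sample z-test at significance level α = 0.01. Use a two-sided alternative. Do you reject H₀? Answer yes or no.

reject H₀: yes

SE = σ/√n = 14/√28 = 2.6458
z = (x̄−μ₀)/SE = (24.96−33)/2.6458 = -3.0388
p-value (two-sided) = 0.00237
At α=0.01: p < α → reject H₀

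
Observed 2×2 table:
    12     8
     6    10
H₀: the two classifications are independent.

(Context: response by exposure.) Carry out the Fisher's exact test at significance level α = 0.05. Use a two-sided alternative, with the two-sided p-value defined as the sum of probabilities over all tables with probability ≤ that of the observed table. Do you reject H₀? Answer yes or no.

reject H₀: no

Margins: r₁=20, r₂=16, c₁=18, c₂=18, n=36
p_obs = C(20,12)·C(16,6)/C(36,18); sum pmf over tables with pmf ≤ p_obs
p-value (two-sided) = 0.31453
At α=0.05: p ≥ α → fail to reject H₀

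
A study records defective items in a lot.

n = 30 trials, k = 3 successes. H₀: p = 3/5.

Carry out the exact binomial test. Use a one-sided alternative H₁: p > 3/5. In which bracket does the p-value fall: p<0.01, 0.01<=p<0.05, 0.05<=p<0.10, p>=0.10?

p-value bracket: p>=0.10

Exact binomial: n=30, k=3, p₀=3/5=0.6000
P(X≥3) from Σ C(n,i)·p₀^i·(1−p₀)^(n−i)
p-value (one-sided, H₁ greater) = 1.00000
→ bracket: p>=0.10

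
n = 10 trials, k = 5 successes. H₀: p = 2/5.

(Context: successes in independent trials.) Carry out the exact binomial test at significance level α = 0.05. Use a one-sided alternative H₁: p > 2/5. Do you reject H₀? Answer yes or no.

reject H₀: no

Exact binomial: n=10, k=5, p₀=2/5=0.4000
P(X≥5) from Σ C(n,i)·p₀^i·(1−p₀)^(n−i)
p-value (one-sided, H₁ greater) = 0.36690
At α=0.05: p ≥ α → fail to reject H₀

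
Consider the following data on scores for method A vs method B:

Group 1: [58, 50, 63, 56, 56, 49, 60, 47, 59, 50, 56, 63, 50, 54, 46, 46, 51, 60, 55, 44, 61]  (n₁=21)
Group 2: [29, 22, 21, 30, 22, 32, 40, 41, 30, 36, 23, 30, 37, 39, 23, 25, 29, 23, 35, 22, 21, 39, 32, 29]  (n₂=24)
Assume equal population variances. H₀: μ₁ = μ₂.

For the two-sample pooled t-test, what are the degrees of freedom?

df = n₁ + n₂ − 2 = 21 + 24 − 2 = 43

degrees of freedom = 43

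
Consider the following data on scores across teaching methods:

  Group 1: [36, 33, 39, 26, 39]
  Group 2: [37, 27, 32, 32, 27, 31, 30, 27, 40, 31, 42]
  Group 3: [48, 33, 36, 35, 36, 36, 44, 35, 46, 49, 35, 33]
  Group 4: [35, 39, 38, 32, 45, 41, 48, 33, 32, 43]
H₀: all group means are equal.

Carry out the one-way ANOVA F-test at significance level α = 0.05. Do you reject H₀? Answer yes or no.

Group means [34.60, 32.36, 38.83, 38.60], grand mean 36.342
SSB = Σnᵢ(x̄ᵢ−x̄)² = 314.741; SSW = ΣΣ(x−x̄ᵢ)² = 1073.812
MSB = 314.741/3 = 104.9135; MSW = 1073.812/34 = 31.5827
F = MSB/MSW = 3.3219
df = (3, 34)
p-value (upper-tail) = 0.03116
At α=0.05: p < α → reject H₀

reject H₀: yes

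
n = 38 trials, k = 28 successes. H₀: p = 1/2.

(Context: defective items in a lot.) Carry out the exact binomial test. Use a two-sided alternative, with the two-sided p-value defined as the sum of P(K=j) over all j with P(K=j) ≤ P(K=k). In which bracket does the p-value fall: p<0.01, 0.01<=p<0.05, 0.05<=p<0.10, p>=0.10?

p-value bracket: p<0.01

Exact binomial: n=38, k=28, p₀=1/2=0.5000
P(X=j) = C(n,j)·p₀^j·(1−p₀)^(n−j); p = Σ P(X=j) over j with P(X=j) ≤ P(X=28)
p-value (two-sided) = 0.00510
→ bracket: p<0.01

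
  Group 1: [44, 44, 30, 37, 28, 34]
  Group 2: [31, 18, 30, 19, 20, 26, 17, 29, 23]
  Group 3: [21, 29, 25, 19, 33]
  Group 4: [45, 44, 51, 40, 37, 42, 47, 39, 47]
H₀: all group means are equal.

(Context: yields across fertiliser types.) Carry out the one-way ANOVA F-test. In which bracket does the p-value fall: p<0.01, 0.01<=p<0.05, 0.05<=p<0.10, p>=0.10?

p-value bracket: p<0.01

Group means [36.17, 23.67, 25.40, 43.56], grand mean 32.724
SSB = Σnᵢ(x̄ᵢ−x̄)² = 2133.538; SSW = ΣΣ(x−x̄ᵢ)² = 764.256
MSB = 2133.538/3 = 711.1792; MSW = 764.256/25 = 30.5702
F = MSB/MSW = 23.2638
df = (3, 25)
p-value (upper-tail) = 0.00000
→ bracket: p<0.01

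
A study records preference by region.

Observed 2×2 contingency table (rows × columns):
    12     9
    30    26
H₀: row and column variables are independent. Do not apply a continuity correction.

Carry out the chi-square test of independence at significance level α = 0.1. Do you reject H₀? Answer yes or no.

reject H₀: no

Row totals [21, 56], col totals [42, 35], n=77
χ² = (12−11.45)²/11.45 + (9−9.55)²/9.55 + (30−30.55)²/30.55 + (26−25.45)²/25.45 = 0.0786
df = 1
p-value (upper-tail) = 0.77924
At α=0.1: p ≥ α → fail to reject H₀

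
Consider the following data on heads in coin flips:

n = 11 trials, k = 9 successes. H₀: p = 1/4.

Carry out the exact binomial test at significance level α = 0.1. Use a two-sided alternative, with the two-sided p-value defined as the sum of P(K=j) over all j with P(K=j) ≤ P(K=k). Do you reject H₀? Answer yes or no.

Exact binomial: n=11, k=9, p₀=1/4=0.2500
P(X=j) = C(n,j)·p₀^j·(1−p₀)^(n−j); p = Σ P(X=j) over j with P(X=j) ≤ P(X=9)
p-value (two-sided) = 0.00013
At α=0.1: p < α → reject H₀

reject H₀: yes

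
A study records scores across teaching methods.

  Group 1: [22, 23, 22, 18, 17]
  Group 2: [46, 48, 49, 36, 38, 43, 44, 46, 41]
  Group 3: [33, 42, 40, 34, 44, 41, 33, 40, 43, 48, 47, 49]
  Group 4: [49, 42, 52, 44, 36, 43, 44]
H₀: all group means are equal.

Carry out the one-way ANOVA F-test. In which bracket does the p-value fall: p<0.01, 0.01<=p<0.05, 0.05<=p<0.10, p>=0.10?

Group means [20.40, 43.44, 41.17, 44.29], grand mean 39.303
SSB = Σnᵢ(x̄ᵢ−x̄)² = 2156.452; SSW = ΣΣ(x−x̄ᵢ)² = 684.517
MSB = 2156.452/3 = 718.8174; MSW = 684.517/29 = 23.6041
F = MSB/MSW = 30.4531
df = (3, 29)
p-value (upper-tail) = 0.00000
→ bracket: p<0.01

p-value bracket: p<0.01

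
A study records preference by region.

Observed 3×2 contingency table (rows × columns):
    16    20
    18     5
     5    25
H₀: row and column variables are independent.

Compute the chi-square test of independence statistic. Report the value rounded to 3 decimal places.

test statistic = 20.073

Row totals [36, 23, 30], col totals [39, 50], n=89
χ² = (16−15.78)²/15.78 + (20−20.22)²/20.22 + (18−10.08)²/10.08 + (5−12.92)²/12.92 + (5−13.15)²/13.15 + (25−16.85)²/16.85 = 20.0727
df = 2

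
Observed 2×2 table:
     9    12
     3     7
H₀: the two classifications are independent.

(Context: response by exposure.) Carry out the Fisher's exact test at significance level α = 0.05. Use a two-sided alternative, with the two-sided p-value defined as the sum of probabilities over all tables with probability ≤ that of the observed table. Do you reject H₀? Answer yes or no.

Margins: r₁=21, r₂=10, c₁=12, c₂=19, n=31
p_obs = C(21,9)·C(10,3)/C(31,12); sum pmf over tables with pmf ≤ p_obs
p-value (two-sided) = 0.69719
At α=0.05: p ≥ α → fail to reject H₀

reject H₀: no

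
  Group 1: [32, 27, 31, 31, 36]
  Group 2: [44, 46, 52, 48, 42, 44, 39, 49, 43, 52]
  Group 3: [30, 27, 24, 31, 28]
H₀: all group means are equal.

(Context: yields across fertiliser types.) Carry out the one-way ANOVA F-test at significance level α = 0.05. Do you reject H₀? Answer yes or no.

Group means [31.40, 45.90, 28.00], grand mean 37.800
SSB = Σnᵢ(x̄ᵢ−x̄)² = 1341.100; SSW = ΣΣ(x−x̄ᵢ)² = 238.100
MSB = 1341.100/2 = 670.5500; MSW = 238.100/17 = 14.0059
F = MSB/MSW = 47.8763
df = (2, 17)
p-value (upper-tail) = 0.00000
At α=0.05: p < α → reject H₀

reject H₀: yes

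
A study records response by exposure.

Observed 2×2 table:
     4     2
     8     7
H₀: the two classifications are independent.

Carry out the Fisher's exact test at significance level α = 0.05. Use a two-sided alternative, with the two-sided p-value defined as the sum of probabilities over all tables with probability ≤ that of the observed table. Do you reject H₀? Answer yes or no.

reject H₀: no

Margins: r₁=6, r₂=15, c₁=12, c₂=9, n=21
p_obs = C(6,4)·C(15,8)/C(21,12); sum pmf over tables with pmf ≤ p_obs
p-value (two-sided) = 0.65944
At α=0.05: p ≥ α → fail to reject H₀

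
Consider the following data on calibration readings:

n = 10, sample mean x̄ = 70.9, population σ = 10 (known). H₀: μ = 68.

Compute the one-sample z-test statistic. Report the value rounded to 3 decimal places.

SE = σ/√n = 10/√10 = 3.1623
z = (x̄−μ₀)/SE = (70.9−68)/3.1623 = 0.9171

test statistic = 0.917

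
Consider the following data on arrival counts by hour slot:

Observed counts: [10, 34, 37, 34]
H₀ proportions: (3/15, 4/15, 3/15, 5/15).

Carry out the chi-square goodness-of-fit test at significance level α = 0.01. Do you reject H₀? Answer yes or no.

n = 115; E_i = n·p_i = [23.00, 30.67, 23.00, 38.33]
χ² = (10−23.00)²/23.00 + (34−30.67)²/30.67 + (37−23.00)²/23.00 + (34−38.33)²/38.33 = 16.7217
df = 3
p-value (upper-tail) = 0.00081
At α=0.01: p < α → reject H₀

reject H₀: yes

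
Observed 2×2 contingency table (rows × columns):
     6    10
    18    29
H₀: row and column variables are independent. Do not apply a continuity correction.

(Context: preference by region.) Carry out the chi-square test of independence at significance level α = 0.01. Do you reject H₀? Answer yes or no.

reject H₀: no

Row totals [16, 47], col totals [24, 39], n=63
χ² = (6−6.10)²/6.10 + (10−9.90)²/9.90 + (18−17.90)²/17.90 + (29−29.10)²/29.10 = 0.0032
df = 1
p-value (upper-tail) = 0.95473
At α=0.01: p ≥ α → fail to reject H₀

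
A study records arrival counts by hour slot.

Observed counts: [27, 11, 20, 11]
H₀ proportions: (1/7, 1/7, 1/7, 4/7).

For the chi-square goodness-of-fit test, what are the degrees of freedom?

degrees of freedom = 3

df = k − 1 = 4 − 1 = 3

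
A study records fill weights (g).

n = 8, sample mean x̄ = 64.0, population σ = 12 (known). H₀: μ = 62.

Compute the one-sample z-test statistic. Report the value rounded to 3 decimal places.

SE = σ/√n = 12/√8 = 4.2426
z = (x̄−μ₀)/SE = (64.0−62)/4.2426 = 0.4714

test statistic = 0.471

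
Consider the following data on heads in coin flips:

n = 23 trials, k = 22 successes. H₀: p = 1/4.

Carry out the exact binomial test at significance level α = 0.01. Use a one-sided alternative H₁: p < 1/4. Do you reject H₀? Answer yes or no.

Exact binomial: n=23, k=22, p₀=1/4=0.2500
P(X≤22) from Σ C(n,i)·p₀^i·(1−p₀)^(n−i)
p-value (one-sided, H₁ less) = 1.00000
At α=0.01: p ≥ α → fail to reject H₀

reject H₀: no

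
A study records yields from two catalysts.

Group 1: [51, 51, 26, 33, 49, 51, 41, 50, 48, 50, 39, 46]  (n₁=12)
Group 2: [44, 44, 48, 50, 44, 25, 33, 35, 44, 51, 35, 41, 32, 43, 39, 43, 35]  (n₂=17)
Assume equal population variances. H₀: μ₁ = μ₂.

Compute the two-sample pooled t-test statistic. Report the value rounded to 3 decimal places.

x̄₁=44.583, s₁=8.196, n₁=12
x̄₂=40.353, s₂=6.982, n₂=17
s_p² = [11·8.196² + 16·6.982²]/27 = 56.2518
SE = √(s_p²·(1/12+1/17)) = 2.8278
t = (44.583−40.353)/2.8278 = 1.4960
df = 27

test statistic = 1.496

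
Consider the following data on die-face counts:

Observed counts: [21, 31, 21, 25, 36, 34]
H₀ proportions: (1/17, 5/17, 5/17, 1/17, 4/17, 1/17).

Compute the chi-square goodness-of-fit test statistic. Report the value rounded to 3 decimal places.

n = 168; E_i = n·p_i = [9.88, 49.41, 49.41, 9.88, 39.53, 9.88]
χ² = (21−9.88)²/9.88 + (31−49.41)²/49.41 + (21−49.41)²/49.41 + (25−9.88)²/9.88 + (36−39.53)²/39.53 + (34−9.88)²/9.88 = 118.0048
df = 5

test statistic = 118.005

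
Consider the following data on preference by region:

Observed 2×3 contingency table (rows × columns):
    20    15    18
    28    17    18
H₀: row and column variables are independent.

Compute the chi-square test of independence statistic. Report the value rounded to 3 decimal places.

test statistic = 0.601

Row totals [53, 63], col totals [48, 32, 36], n=116
χ² = (20−21.93)²/21.93 + (15−14.62)²/14.62 + (18−16.45)²/16.45 + (28−26.07)²/26.07 + (17−17.38)²/17.38 + (18−19.55)²/19.55 = 0.6007
df = 2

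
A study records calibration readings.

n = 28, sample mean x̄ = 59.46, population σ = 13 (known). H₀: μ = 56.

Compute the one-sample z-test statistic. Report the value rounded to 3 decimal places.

SE = σ/√n = 13/√28 = 2.4568
z = (x̄−μ₀)/SE = (59.46−56)/2.4568 = 1.4084

test statistic = 1.408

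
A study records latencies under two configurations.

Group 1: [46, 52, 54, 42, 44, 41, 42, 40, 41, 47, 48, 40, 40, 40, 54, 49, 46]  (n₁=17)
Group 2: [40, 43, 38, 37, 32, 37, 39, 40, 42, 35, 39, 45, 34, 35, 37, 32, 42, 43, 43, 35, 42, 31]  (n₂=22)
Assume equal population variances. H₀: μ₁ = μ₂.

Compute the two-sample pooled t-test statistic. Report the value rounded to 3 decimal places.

x̄₁=45.059, s₁=4.956, n₁=17
x̄₂=38.227, s₂=4.070, n₂=22
s_p² = [16·4.956² + 21·4.070²]/37 = 20.0218
SE = √(s_p²·(1/17+1/22)) = 1.4449
t = (45.059−38.227)/1.4449 = 4.7279
df = 37

test statistic = 4.728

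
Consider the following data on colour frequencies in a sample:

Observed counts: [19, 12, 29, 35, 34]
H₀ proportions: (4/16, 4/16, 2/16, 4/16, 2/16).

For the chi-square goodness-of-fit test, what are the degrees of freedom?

degrees of freedom = 4

df = k − 1 = 5 − 1 = 4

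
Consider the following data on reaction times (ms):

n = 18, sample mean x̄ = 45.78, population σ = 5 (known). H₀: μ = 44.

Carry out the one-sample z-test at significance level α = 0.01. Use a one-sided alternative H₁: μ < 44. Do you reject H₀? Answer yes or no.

reject H₀: no

SE = σ/√n = 5/√18 = 1.1785
z = (x̄−μ₀)/SE = (45.78−44)/1.1785 = 1.5104
p-value (one-sided, H₁ less) = 0.93453
At α=0.01: p ≥ α → fail to reject H₀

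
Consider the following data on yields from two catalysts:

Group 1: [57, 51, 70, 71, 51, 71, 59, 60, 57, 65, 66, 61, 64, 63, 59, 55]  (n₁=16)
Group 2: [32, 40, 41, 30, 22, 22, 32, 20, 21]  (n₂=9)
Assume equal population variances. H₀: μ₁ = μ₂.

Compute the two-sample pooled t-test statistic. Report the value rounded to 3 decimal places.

test statistic = 11.042

x̄₁=61.250, s₁=6.382, n₁=16
x̄₂=28.889, s₂=8.115, n₂=9
s_p² = [15·6.382² + 8·8.115²]/23 = 49.4734
SE = √(s_p²·(1/16+1/9)) = 2.9307
t = (61.250−28.889)/2.9307 = 11.0420
df = 23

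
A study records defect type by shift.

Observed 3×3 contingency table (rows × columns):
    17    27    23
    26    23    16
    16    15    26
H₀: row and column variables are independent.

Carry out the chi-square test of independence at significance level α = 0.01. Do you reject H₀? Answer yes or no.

Row totals [67, 65, 57], col totals [59, 65, 65], n=189
χ² = (17−20.92)²/20.92 + (27−23.04)²/23.04 + (23−23.04)²/23.04 + (26−20.29)²/20.29 + (23−22.35)²/22.35 + (16−22.35)²/22.35 + (16−17.79)²/17.79 + (15−19.60)²/19.60 + (26−19.60)²/19.60 = 8.1931
df = 4
p-value (upper-tail) = 0.08475
At α=0.01: p ≥ α → fail to reject H₀

reject H₀: no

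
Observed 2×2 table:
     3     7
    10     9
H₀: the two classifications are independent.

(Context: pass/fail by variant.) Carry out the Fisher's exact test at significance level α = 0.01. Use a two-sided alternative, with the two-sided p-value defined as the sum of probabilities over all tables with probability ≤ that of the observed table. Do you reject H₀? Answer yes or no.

Margins: r₁=10, r₂=19, c₁=13, c₂=16, n=29
p_obs = C(10,3)·C(19,10)/C(29,13); sum pmf over tables with pmf ≤ p_obs
p-value (two-sided) = 0.43348
At α=0.01: p ≥ α → fail to reject H₀

reject H₀: no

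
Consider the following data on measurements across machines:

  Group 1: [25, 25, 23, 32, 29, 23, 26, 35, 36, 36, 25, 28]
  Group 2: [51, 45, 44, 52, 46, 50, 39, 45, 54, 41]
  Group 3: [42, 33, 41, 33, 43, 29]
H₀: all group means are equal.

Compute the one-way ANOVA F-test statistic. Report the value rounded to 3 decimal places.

Group means [28.58, 46.70, 36.83], grand mean 36.821
SSB = Σnᵢ(x̄ᵢ−x̄)² = 1790.257; SSW = ΣΣ(x−x̄ᵢ)² = 659.850
MSB = 1790.257/2 = 895.1286; MSW = 659.850/25 = 26.3940
F = MSB/MSW = 33.9141
df = (2, 25)

test statistic = 33.914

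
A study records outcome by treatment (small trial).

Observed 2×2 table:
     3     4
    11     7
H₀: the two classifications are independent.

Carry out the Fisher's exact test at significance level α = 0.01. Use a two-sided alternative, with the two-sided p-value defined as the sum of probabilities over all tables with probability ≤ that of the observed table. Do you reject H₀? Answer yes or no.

reject H₀: no

Margins: r₁=7, r₂=18, c₁=14, c₂=11, n=25
p_obs = C(7,3)·C(18,11)/C(25,14); sum pmf over tables with pmf ≤ p_obs
p-value (two-sided) = 0.65641
At α=0.01: p ≥ α → fail to reject H₀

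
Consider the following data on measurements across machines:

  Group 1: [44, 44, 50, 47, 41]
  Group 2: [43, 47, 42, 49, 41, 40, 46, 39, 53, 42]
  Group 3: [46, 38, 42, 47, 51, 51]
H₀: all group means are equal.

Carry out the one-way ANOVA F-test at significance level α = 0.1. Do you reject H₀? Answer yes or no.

reject H₀: no

Group means [45.20, 44.20, 45.83], grand mean 44.905
SSB = Σnᵢ(x̄ᵢ−x̄)² = 10.576; SSW = ΣΣ(x−x̄ᵢ)² = 355.233
MSB = 10.576/2 = 5.2881; MSW = 355.233/18 = 19.7352
F = MSB/MSW = 0.2680
df = (2, 18)
p-value (upper-tail) = 0.76794
At α=0.1: p ≥ α → fail to reject H₀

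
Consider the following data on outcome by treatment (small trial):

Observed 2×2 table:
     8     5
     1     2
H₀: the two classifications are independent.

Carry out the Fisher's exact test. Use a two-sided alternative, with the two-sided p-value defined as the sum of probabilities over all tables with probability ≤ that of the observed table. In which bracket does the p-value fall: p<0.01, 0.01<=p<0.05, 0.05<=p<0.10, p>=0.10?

p-value bracket: p>=0.10

Margins: r₁=13, r₂=3, c₁=9, c₂=7, n=16
p_obs = C(13,8)·C(3,1)/C(16,9); sum pmf over tables with pmf ≤ p_obs
p-value (two-sided) = 0.55000
→ bracket: p>=0.10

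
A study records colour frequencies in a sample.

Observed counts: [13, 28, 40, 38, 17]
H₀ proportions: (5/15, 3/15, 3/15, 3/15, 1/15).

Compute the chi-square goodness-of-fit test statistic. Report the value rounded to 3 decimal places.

n = 136; E_i = n·p_i = [45.33, 27.20, 27.20, 27.20, 9.07]
χ² = (13−45.33)²/45.33 + (28−27.20)²/27.20 + (40−27.20)²/27.20 + (38−27.20)²/27.20 + (17−9.07)²/9.07 = 40.3382
df = 4

test statistic = 40.338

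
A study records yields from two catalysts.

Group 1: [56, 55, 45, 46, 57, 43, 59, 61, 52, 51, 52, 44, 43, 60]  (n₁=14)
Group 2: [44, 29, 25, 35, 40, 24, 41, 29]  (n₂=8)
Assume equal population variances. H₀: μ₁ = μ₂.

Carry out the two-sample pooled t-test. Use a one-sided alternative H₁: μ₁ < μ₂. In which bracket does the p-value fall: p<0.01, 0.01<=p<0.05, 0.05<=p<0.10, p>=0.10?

x̄₁=51.714, s₁=6.533, n₁=14
x̄₂=33.375, s₂=7.689, n₂=8
s_p² = [13·6.533² + 7·7.689²]/20 = 48.4366
SE = √(s_p²·(1/14+1/8)) = 3.0845
t = (51.714−33.375)/3.0845 = 5.9456
df = 20
p-value (one-sided, H₁ less) = 1.00000
→ bracket: p>=0.10

p-value bracket: p>=0.10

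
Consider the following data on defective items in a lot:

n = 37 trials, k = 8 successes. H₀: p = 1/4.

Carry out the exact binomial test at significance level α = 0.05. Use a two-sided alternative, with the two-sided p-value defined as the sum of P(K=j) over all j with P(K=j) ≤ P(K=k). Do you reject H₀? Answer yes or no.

reject H₀: no

Exact binomial: n=37, k=8, p₀=1/4=0.2500
P(X=j) = C(n,j)·p₀^j·(1−p₀)^(n−j); p = Σ P(X=j) over j with P(X=j) ≤ P(X=8)
p-value (two-sided) = 0.70872
At α=0.05: p ≥ α → fail to reject H₀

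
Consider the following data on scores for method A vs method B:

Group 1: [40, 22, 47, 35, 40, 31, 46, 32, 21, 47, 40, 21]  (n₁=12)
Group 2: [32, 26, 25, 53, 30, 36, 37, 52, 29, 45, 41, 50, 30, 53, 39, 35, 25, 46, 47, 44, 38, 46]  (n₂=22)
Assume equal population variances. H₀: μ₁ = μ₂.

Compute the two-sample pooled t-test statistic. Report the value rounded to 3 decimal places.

test statistic = -1.139

x̄₁=35.167, s₁=9.861, n₁=12
x̄₂=39.045, s₂=9.286, n₂=22
s_p² = [11·9.861² + 21·9.286²]/32 = 90.0194
SE = √(s_p²·(1/12+1/22)) = 3.4049
t = (35.167−39.045)/3.4049 = -1.1392
df = 32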